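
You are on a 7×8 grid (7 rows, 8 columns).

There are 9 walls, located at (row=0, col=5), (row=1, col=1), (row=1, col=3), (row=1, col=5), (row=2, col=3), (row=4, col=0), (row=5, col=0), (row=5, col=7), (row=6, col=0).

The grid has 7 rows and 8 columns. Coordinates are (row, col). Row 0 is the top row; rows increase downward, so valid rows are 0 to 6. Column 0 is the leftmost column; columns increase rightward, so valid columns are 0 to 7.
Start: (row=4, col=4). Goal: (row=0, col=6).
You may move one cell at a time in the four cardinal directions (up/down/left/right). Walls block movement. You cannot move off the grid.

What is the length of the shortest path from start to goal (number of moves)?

Answer: Shortest path length: 6

Derivation:
BFS from (row=4, col=4) until reaching (row=0, col=6):
  Distance 0: (row=4, col=4)
  Distance 1: (row=3, col=4), (row=4, col=3), (row=4, col=5), (row=5, col=4)
  Distance 2: (row=2, col=4), (row=3, col=3), (row=3, col=5), (row=4, col=2), (row=4, col=6), (row=5, col=3), (row=5, col=5), (row=6, col=4)
  Distance 3: (row=1, col=4), (row=2, col=5), (row=3, col=2), (row=3, col=6), (row=4, col=1), (row=4, col=7), (row=5, col=2), (row=5, col=6), (row=6, col=3), (row=6, col=5)
  Distance 4: (row=0, col=4), (row=2, col=2), (row=2, col=6), (row=3, col=1), (row=3, col=7), (row=5, col=1), (row=6, col=2), (row=6, col=6)
  Distance 5: (row=0, col=3), (row=1, col=2), (row=1, col=6), (row=2, col=1), (row=2, col=7), (row=3, col=0), (row=6, col=1), (row=6, col=7)
  Distance 6: (row=0, col=2), (row=0, col=6), (row=1, col=7), (row=2, col=0)  <- goal reached here
One shortest path (6 moves): (row=4, col=4) -> (row=4, col=5) -> (row=4, col=6) -> (row=3, col=6) -> (row=2, col=6) -> (row=1, col=6) -> (row=0, col=6)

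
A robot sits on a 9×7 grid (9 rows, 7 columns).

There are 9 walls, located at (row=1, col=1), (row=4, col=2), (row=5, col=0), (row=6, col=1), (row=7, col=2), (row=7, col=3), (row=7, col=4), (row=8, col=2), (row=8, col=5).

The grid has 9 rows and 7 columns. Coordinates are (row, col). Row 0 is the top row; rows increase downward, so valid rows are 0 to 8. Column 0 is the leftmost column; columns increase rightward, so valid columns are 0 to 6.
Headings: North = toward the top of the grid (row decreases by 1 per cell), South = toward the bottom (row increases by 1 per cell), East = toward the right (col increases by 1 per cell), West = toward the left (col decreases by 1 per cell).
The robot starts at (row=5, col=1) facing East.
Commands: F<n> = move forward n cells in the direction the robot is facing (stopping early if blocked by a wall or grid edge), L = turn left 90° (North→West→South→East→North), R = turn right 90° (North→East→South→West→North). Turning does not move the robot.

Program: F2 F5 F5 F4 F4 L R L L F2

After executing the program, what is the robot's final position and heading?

Answer: Final position: (row=5, col=4), facing West

Derivation:
Start: (row=5, col=1), facing East
  F2: move forward 2, now at (row=5, col=3)
  F5: move forward 3/5 (blocked), now at (row=5, col=6)
  F5: move forward 0/5 (blocked), now at (row=5, col=6)
  F4: move forward 0/4 (blocked), now at (row=5, col=6)
  F4: move forward 0/4 (blocked), now at (row=5, col=6)
  L: turn left, now facing North
  R: turn right, now facing East
  L: turn left, now facing North
  L: turn left, now facing West
  F2: move forward 2, now at (row=5, col=4)
Final: (row=5, col=4), facing West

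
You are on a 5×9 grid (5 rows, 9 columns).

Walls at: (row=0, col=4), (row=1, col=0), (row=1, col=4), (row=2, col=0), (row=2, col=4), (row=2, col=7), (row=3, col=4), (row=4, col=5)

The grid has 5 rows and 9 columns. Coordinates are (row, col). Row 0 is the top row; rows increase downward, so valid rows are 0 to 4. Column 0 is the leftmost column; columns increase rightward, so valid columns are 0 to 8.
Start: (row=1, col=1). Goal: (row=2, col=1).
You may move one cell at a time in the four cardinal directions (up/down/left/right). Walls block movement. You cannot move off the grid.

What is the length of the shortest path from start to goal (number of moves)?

Answer: Shortest path length: 1

Derivation:
BFS from (row=1, col=1) until reaching (row=2, col=1):
  Distance 0: (row=1, col=1)
  Distance 1: (row=0, col=1), (row=1, col=2), (row=2, col=1)  <- goal reached here
One shortest path (1 moves): (row=1, col=1) -> (row=2, col=1)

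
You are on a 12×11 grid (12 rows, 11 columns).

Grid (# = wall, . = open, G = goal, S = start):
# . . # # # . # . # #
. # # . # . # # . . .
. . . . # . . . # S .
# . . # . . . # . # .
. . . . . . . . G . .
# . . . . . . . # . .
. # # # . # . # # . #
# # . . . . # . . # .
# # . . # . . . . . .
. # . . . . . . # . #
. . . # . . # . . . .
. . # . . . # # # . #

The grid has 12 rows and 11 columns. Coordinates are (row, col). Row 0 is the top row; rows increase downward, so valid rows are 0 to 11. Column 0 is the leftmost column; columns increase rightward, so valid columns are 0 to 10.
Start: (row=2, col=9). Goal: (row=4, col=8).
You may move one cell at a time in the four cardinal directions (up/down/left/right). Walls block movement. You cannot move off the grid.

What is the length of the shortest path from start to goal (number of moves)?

Answer: Shortest path length: 5

Derivation:
BFS from (row=2, col=9) until reaching (row=4, col=8):
  Distance 0: (row=2, col=9)
  Distance 1: (row=1, col=9), (row=2, col=10)
  Distance 2: (row=1, col=8), (row=1, col=10), (row=3, col=10)
  Distance 3: (row=0, col=8), (row=4, col=10)
  Distance 4: (row=4, col=9), (row=5, col=10)
  Distance 5: (row=4, col=8), (row=5, col=9)  <- goal reached here
One shortest path (5 moves): (row=2, col=9) -> (row=2, col=10) -> (row=3, col=10) -> (row=4, col=10) -> (row=4, col=9) -> (row=4, col=8)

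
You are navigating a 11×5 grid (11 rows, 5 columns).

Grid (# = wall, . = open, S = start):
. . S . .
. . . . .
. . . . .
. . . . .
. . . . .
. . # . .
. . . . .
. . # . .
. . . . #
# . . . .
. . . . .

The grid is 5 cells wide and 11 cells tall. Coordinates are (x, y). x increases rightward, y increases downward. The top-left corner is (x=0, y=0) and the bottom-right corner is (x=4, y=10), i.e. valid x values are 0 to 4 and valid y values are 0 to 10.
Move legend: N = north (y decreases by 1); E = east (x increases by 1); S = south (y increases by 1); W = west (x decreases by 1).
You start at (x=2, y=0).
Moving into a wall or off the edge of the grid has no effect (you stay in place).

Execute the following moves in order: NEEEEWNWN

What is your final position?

Answer: Final position: (x=2, y=0)

Derivation:
Start: (x=2, y=0)
  N (north): blocked, stay at (x=2, y=0)
  E (east): (x=2, y=0) -> (x=3, y=0)
  E (east): (x=3, y=0) -> (x=4, y=0)
  E (east): blocked, stay at (x=4, y=0)
  E (east): blocked, stay at (x=4, y=0)
  W (west): (x=4, y=0) -> (x=3, y=0)
  N (north): blocked, stay at (x=3, y=0)
  W (west): (x=3, y=0) -> (x=2, y=0)
  N (north): blocked, stay at (x=2, y=0)
Final: (x=2, y=0)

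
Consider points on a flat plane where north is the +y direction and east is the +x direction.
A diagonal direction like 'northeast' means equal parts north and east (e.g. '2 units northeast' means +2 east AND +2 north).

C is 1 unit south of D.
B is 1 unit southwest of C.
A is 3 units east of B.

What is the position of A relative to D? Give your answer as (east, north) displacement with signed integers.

Answer: A is at (east=2, north=-2) relative to D.

Derivation:
Place D at the origin (east=0, north=0).
  C is 1 unit south of D: delta (east=+0, north=-1); C at (east=0, north=-1).
  B is 1 unit southwest of C: delta (east=-1, north=-1); B at (east=-1, north=-2).
  A is 3 units east of B: delta (east=+3, north=+0); A at (east=2, north=-2).
Therefore A relative to D: (east=2, north=-2).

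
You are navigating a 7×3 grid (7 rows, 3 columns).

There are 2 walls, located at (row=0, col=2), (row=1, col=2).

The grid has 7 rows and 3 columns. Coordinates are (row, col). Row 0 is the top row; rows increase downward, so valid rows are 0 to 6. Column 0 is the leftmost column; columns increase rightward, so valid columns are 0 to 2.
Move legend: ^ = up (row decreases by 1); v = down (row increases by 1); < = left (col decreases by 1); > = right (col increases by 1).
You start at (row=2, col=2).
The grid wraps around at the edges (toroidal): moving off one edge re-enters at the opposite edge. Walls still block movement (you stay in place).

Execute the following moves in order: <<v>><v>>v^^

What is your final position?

Start: (row=2, col=2)
  < (left): (row=2, col=2) -> (row=2, col=1)
  < (left): (row=2, col=1) -> (row=2, col=0)
  v (down): (row=2, col=0) -> (row=3, col=0)
  > (right): (row=3, col=0) -> (row=3, col=1)
  > (right): (row=3, col=1) -> (row=3, col=2)
  < (left): (row=3, col=2) -> (row=3, col=1)
  v (down): (row=3, col=1) -> (row=4, col=1)
  > (right): (row=4, col=1) -> (row=4, col=2)
  > (right): (row=4, col=2) -> (row=4, col=0)
  v (down): (row=4, col=0) -> (row=5, col=0)
  ^ (up): (row=5, col=0) -> (row=4, col=0)
  ^ (up): (row=4, col=0) -> (row=3, col=0)
Final: (row=3, col=0)

Answer: Final position: (row=3, col=0)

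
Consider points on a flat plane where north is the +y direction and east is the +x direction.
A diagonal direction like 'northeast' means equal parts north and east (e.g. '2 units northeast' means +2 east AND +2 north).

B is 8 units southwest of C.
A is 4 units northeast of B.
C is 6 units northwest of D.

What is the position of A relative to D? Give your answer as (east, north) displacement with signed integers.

Place D at the origin (east=0, north=0).
  C is 6 units northwest of D: delta (east=-6, north=+6); C at (east=-6, north=6).
  B is 8 units southwest of C: delta (east=-8, north=-8); B at (east=-14, north=-2).
  A is 4 units northeast of B: delta (east=+4, north=+4); A at (east=-10, north=2).
Therefore A relative to D: (east=-10, north=2).

Answer: A is at (east=-10, north=2) relative to D.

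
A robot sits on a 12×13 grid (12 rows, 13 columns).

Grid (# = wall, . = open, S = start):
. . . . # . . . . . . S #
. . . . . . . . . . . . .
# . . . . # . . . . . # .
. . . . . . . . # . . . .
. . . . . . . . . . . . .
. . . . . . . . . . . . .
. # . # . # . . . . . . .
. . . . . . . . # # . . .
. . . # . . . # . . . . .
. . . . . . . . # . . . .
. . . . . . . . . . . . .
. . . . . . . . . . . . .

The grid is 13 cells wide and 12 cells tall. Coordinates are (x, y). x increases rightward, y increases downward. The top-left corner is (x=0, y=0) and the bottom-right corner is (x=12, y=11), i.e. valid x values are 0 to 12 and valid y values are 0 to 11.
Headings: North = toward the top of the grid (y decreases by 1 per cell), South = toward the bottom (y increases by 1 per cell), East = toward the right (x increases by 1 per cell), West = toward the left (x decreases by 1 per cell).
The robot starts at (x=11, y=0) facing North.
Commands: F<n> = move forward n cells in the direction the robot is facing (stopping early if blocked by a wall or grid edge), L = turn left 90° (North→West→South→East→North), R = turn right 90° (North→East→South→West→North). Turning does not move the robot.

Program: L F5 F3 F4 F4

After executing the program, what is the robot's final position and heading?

Start: (x=11, y=0), facing North
  L: turn left, now facing West
  F5: move forward 5, now at (x=6, y=0)
  F3: move forward 1/3 (blocked), now at (x=5, y=0)
  F4: move forward 0/4 (blocked), now at (x=5, y=0)
  F4: move forward 0/4 (blocked), now at (x=5, y=0)
Final: (x=5, y=0), facing West

Answer: Final position: (x=5, y=0), facing West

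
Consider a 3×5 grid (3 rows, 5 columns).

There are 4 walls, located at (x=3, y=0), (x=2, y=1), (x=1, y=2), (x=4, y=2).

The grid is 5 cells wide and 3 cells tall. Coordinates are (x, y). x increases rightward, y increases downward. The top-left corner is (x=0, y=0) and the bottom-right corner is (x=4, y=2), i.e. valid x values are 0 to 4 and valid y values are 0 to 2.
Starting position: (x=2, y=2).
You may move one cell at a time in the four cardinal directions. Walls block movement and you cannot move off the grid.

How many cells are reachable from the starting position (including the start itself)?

BFS flood-fill from (x=2, y=2):
  Distance 0: (x=2, y=2)
  Distance 1: (x=3, y=2)
  Distance 2: (x=3, y=1)
  Distance 3: (x=4, y=1)
  Distance 4: (x=4, y=0)
Total reachable: 5 (grid has 11 open cells total)

Answer: Reachable cells: 5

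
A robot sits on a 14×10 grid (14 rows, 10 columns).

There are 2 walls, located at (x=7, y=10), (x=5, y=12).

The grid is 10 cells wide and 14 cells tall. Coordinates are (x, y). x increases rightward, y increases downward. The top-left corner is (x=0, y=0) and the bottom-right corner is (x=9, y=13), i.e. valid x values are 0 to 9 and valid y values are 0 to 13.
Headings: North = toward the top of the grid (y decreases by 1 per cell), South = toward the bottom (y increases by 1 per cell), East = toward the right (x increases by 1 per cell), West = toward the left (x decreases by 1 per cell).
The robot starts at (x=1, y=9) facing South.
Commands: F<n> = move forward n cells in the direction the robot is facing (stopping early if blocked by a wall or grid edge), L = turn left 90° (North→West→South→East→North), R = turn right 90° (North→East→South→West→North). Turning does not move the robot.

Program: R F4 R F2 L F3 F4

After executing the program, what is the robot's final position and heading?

Start: (x=1, y=9), facing South
  R: turn right, now facing West
  F4: move forward 1/4 (blocked), now at (x=0, y=9)
  R: turn right, now facing North
  F2: move forward 2, now at (x=0, y=7)
  L: turn left, now facing West
  F3: move forward 0/3 (blocked), now at (x=0, y=7)
  F4: move forward 0/4 (blocked), now at (x=0, y=7)
Final: (x=0, y=7), facing West

Answer: Final position: (x=0, y=7), facing West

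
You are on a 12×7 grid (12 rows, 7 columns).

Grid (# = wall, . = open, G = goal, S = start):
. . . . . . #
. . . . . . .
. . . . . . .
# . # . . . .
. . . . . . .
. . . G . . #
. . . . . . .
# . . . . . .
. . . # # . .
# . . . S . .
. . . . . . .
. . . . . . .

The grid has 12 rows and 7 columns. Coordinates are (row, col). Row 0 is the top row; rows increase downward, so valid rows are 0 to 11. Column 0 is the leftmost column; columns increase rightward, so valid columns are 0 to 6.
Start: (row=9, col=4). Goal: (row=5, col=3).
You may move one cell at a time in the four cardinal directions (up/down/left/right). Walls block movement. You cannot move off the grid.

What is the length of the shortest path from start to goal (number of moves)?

Answer: Shortest path length: 7

Derivation:
BFS from (row=9, col=4) until reaching (row=5, col=3):
  Distance 0: (row=9, col=4)
  Distance 1: (row=9, col=3), (row=9, col=5), (row=10, col=4)
  Distance 2: (row=8, col=5), (row=9, col=2), (row=9, col=6), (row=10, col=3), (row=10, col=5), (row=11, col=4)
  Distance 3: (row=7, col=5), (row=8, col=2), (row=8, col=6), (row=9, col=1), (row=10, col=2), (row=10, col=6), (row=11, col=3), (row=11, col=5)
  Distance 4: (row=6, col=5), (row=7, col=2), (row=7, col=4), (row=7, col=6), (row=8, col=1), (row=10, col=1), (row=11, col=2), (row=11, col=6)
  Distance 5: (row=5, col=5), (row=6, col=2), (row=6, col=4), (row=6, col=6), (row=7, col=1), (row=7, col=3), (row=8, col=0), (row=10, col=0), (row=11, col=1)
  Distance 6: (row=4, col=5), (row=5, col=2), (row=5, col=4), (row=6, col=1), (row=6, col=3), (row=11, col=0)
  Distance 7: (row=3, col=5), (row=4, col=2), (row=4, col=4), (row=4, col=6), (row=5, col=1), (row=5, col=3), (row=6, col=0)  <- goal reached here
One shortest path (7 moves): (row=9, col=4) -> (row=9, col=5) -> (row=8, col=5) -> (row=7, col=5) -> (row=7, col=4) -> (row=7, col=3) -> (row=6, col=3) -> (row=5, col=3)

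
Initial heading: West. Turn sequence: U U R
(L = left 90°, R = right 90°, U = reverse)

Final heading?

Start: West
  U (U-turn (180°)) -> East
  U (U-turn (180°)) -> West
  R (right (90° clockwise)) -> North
Final: North

Answer: Final heading: North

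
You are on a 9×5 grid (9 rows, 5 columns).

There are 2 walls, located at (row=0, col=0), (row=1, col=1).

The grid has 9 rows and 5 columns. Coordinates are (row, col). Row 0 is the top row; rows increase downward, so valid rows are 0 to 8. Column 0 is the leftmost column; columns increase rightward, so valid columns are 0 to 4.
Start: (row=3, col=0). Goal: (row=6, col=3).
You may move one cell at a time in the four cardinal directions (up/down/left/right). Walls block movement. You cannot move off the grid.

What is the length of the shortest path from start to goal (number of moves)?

BFS from (row=3, col=0) until reaching (row=6, col=3):
  Distance 0: (row=3, col=0)
  Distance 1: (row=2, col=0), (row=3, col=1), (row=4, col=0)
  Distance 2: (row=1, col=0), (row=2, col=1), (row=3, col=2), (row=4, col=1), (row=5, col=0)
  Distance 3: (row=2, col=2), (row=3, col=3), (row=4, col=2), (row=5, col=1), (row=6, col=0)
  Distance 4: (row=1, col=2), (row=2, col=3), (row=3, col=4), (row=4, col=3), (row=5, col=2), (row=6, col=1), (row=7, col=0)
  Distance 5: (row=0, col=2), (row=1, col=3), (row=2, col=4), (row=4, col=4), (row=5, col=3), (row=6, col=2), (row=7, col=1), (row=8, col=0)
  Distance 6: (row=0, col=1), (row=0, col=3), (row=1, col=4), (row=5, col=4), (row=6, col=3), (row=7, col=2), (row=8, col=1)  <- goal reached here
One shortest path (6 moves): (row=3, col=0) -> (row=3, col=1) -> (row=3, col=2) -> (row=3, col=3) -> (row=4, col=3) -> (row=5, col=3) -> (row=6, col=3)

Answer: Shortest path length: 6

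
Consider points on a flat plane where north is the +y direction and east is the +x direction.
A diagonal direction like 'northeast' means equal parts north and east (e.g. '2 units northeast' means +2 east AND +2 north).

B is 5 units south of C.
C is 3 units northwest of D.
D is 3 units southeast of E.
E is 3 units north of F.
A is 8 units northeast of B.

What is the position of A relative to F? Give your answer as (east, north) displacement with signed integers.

Answer: A is at (east=8, north=6) relative to F.

Derivation:
Place F at the origin (east=0, north=0).
  E is 3 units north of F: delta (east=+0, north=+3); E at (east=0, north=3).
  D is 3 units southeast of E: delta (east=+3, north=-3); D at (east=3, north=0).
  C is 3 units northwest of D: delta (east=-3, north=+3); C at (east=0, north=3).
  B is 5 units south of C: delta (east=+0, north=-5); B at (east=0, north=-2).
  A is 8 units northeast of B: delta (east=+8, north=+8); A at (east=8, north=6).
Therefore A relative to F: (east=8, north=6).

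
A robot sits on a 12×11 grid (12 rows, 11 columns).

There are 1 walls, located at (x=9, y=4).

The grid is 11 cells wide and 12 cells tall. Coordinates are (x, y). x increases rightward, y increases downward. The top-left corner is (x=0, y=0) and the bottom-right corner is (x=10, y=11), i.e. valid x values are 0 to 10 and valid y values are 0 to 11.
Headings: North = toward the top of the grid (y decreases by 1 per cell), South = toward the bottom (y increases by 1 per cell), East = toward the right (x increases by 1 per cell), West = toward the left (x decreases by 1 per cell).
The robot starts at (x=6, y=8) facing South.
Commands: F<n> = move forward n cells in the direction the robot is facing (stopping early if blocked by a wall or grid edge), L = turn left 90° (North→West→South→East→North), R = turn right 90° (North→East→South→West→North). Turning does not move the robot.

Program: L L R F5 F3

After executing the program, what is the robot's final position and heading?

Answer: Final position: (x=10, y=8), facing East

Derivation:
Start: (x=6, y=8), facing South
  L: turn left, now facing East
  L: turn left, now facing North
  R: turn right, now facing East
  F5: move forward 4/5 (blocked), now at (x=10, y=8)
  F3: move forward 0/3 (blocked), now at (x=10, y=8)
Final: (x=10, y=8), facing East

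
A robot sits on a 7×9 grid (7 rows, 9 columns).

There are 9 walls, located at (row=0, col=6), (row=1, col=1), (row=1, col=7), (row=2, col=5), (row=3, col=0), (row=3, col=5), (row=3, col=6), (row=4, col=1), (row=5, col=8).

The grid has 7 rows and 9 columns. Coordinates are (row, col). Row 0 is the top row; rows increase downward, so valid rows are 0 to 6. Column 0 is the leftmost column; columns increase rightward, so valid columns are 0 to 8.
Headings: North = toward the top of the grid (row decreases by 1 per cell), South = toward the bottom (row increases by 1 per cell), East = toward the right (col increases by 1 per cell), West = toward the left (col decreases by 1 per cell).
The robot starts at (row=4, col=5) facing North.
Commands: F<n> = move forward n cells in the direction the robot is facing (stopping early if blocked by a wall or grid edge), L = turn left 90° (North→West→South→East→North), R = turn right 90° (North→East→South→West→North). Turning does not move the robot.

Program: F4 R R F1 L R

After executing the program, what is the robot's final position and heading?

Answer: Final position: (row=5, col=5), facing South

Derivation:
Start: (row=4, col=5), facing North
  F4: move forward 0/4 (blocked), now at (row=4, col=5)
  R: turn right, now facing East
  R: turn right, now facing South
  F1: move forward 1, now at (row=5, col=5)
  L: turn left, now facing East
  R: turn right, now facing South
Final: (row=5, col=5), facing South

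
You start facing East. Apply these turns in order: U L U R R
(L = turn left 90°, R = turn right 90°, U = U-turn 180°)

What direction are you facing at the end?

Start: East
  U (U-turn (180°)) -> West
  L (left (90° counter-clockwise)) -> South
  U (U-turn (180°)) -> North
  R (right (90° clockwise)) -> East
  R (right (90° clockwise)) -> South
Final: South

Answer: Final heading: South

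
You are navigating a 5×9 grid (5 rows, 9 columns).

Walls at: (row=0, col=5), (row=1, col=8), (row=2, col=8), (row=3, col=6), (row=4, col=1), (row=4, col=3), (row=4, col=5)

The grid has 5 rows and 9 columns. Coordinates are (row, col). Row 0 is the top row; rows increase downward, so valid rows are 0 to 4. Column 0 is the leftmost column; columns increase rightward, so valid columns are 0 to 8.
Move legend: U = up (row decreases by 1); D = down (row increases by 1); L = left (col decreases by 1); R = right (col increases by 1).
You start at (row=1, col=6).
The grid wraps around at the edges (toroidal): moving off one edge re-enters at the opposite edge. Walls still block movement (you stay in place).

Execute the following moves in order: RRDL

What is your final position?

Answer: Final position: (row=2, col=6)

Derivation:
Start: (row=1, col=6)
  R (right): (row=1, col=6) -> (row=1, col=7)
  R (right): blocked, stay at (row=1, col=7)
  D (down): (row=1, col=7) -> (row=2, col=7)
  L (left): (row=2, col=7) -> (row=2, col=6)
Final: (row=2, col=6)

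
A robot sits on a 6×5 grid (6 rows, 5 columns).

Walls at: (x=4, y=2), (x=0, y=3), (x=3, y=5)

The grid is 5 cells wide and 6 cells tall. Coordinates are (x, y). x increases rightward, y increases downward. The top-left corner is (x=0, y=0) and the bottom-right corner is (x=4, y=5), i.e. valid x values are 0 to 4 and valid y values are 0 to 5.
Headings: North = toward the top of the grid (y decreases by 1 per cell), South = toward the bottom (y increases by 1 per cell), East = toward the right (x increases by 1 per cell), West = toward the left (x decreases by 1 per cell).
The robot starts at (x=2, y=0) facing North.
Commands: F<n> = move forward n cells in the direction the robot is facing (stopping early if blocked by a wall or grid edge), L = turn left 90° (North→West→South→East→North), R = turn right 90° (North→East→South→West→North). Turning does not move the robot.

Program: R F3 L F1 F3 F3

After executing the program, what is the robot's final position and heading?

Answer: Final position: (x=4, y=0), facing North

Derivation:
Start: (x=2, y=0), facing North
  R: turn right, now facing East
  F3: move forward 2/3 (blocked), now at (x=4, y=0)
  L: turn left, now facing North
  F1: move forward 0/1 (blocked), now at (x=4, y=0)
  F3: move forward 0/3 (blocked), now at (x=4, y=0)
  F3: move forward 0/3 (blocked), now at (x=4, y=0)
Final: (x=4, y=0), facing North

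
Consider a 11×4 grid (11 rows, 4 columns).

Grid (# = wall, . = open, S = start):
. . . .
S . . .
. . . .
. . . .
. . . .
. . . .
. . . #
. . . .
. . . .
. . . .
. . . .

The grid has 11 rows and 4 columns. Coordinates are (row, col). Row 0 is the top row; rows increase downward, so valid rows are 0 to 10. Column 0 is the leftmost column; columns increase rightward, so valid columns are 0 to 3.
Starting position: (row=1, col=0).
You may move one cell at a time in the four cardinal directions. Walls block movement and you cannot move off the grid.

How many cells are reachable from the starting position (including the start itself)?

BFS flood-fill from (row=1, col=0):
  Distance 0: (row=1, col=0)
  Distance 1: (row=0, col=0), (row=1, col=1), (row=2, col=0)
  Distance 2: (row=0, col=1), (row=1, col=2), (row=2, col=1), (row=3, col=0)
  Distance 3: (row=0, col=2), (row=1, col=3), (row=2, col=2), (row=3, col=1), (row=4, col=0)
  Distance 4: (row=0, col=3), (row=2, col=3), (row=3, col=2), (row=4, col=1), (row=5, col=0)
  Distance 5: (row=3, col=3), (row=4, col=2), (row=5, col=1), (row=6, col=0)
  Distance 6: (row=4, col=3), (row=5, col=2), (row=6, col=1), (row=7, col=0)
  Distance 7: (row=5, col=3), (row=6, col=2), (row=7, col=1), (row=8, col=0)
  Distance 8: (row=7, col=2), (row=8, col=1), (row=9, col=0)
  Distance 9: (row=7, col=3), (row=8, col=2), (row=9, col=1), (row=10, col=0)
  Distance 10: (row=8, col=3), (row=9, col=2), (row=10, col=1)
  Distance 11: (row=9, col=3), (row=10, col=2)
  Distance 12: (row=10, col=3)
Total reachable: 43 (grid has 43 open cells total)

Answer: Reachable cells: 43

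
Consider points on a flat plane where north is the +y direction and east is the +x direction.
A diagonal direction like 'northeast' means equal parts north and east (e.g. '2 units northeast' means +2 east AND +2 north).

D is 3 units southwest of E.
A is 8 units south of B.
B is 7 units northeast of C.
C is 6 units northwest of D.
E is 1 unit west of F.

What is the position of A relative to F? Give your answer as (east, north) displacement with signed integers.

Answer: A is at (east=-3, north=2) relative to F.

Derivation:
Place F at the origin (east=0, north=0).
  E is 1 unit west of F: delta (east=-1, north=+0); E at (east=-1, north=0).
  D is 3 units southwest of E: delta (east=-3, north=-3); D at (east=-4, north=-3).
  C is 6 units northwest of D: delta (east=-6, north=+6); C at (east=-10, north=3).
  B is 7 units northeast of C: delta (east=+7, north=+7); B at (east=-3, north=10).
  A is 8 units south of B: delta (east=+0, north=-8); A at (east=-3, north=2).
Therefore A relative to F: (east=-3, north=2).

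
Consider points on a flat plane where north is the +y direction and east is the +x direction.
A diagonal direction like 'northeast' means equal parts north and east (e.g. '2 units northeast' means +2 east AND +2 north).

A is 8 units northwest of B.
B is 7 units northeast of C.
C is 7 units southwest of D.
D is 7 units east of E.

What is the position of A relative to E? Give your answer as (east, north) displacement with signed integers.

Answer: A is at (east=-1, north=8) relative to E.

Derivation:
Place E at the origin (east=0, north=0).
  D is 7 units east of E: delta (east=+7, north=+0); D at (east=7, north=0).
  C is 7 units southwest of D: delta (east=-7, north=-7); C at (east=0, north=-7).
  B is 7 units northeast of C: delta (east=+7, north=+7); B at (east=7, north=0).
  A is 8 units northwest of B: delta (east=-8, north=+8); A at (east=-1, north=8).
Therefore A relative to E: (east=-1, north=8).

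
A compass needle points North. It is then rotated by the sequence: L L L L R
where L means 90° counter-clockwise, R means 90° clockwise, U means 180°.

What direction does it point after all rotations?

Answer: Final heading: East

Derivation:
Start: North
  L (left (90° counter-clockwise)) -> West
  L (left (90° counter-clockwise)) -> South
  L (left (90° counter-clockwise)) -> East
  L (left (90° counter-clockwise)) -> North
  R (right (90° clockwise)) -> East
Final: East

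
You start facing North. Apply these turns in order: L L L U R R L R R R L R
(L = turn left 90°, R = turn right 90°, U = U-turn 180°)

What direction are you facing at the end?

Answer: Final heading: West

Derivation:
Start: North
  L (left (90° counter-clockwise)) -> West
  L (left (90° counter-clockwise)) -> South
  L (left (90° counter-clockwise)) -> East
  U (U-turn (180°)) -> West
  R (right (90° clockwise)) -> North
  R (right (90° clockwise)) -> East
  L (left (90° counter-clockwise)) -> North
  R (right (90° clockwise)) -> East
  R (right (90° clockwise)) -> South
  R (right (90° clockwise)) -> West
  L (left (90° counter-clockwise)) -> South
  R (right (90° clockwise)) -> West
Final: West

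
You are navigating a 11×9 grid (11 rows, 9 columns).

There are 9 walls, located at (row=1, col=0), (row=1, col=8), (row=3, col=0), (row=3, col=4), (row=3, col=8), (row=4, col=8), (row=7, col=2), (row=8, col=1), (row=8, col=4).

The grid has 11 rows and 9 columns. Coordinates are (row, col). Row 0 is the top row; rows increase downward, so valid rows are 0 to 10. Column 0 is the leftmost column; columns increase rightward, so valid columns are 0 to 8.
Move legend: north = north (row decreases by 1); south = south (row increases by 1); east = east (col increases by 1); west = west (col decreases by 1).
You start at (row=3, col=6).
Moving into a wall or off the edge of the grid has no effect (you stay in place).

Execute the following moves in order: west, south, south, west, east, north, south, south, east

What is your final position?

Answer: Final position: (row=6, col=6)

Derivation:
Start: (row=3, col=6)
  west (west): (row=3, col=6) -> (row=3, col=5)
  south (south): (row=3, col=5) -> (row=4, col=5)
  south (south): (row=4, col=5) -> (row=5, col=5)
  west (west): (row=5, col=5) -> (row=5, col=4)
  east (east): (row=5, col=4) -> (row=5, col=5)
  north (north): (row=5, col=5) -> (row=4, col=5)
  south (south): (row=4, col=5) -> (row=5, col=5)
  south (south): (row=5, col=5) -> (row=6, col=5)
  east (east): (row=6, col=5) -> (row=6, col=6)
Final: (row=6, col=6)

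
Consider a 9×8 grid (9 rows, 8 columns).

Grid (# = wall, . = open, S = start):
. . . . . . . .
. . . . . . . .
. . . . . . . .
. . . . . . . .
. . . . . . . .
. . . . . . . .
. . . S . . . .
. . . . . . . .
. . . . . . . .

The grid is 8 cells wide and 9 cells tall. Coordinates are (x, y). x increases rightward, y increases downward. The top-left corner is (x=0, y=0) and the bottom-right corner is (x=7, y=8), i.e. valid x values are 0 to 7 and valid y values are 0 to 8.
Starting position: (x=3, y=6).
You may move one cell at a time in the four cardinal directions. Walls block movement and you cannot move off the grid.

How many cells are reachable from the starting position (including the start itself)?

BFS flood-fill from (x=3, y=6):
  Distance 0: (x=3, y=6)
  Distance 1: (x=3, y=5), (x=2, y=6), (x=4, y=6), (x=3, y=7)
  Distance 2: (x=3, y=4), (x=2, y=5), (x=4, y=5), (x=1, y=6), (x=5, y=6), (x=2, y=7), (x=4, y=7), (x=3, y=8)
  Distance 3: (x=3, y=3), (x=2, y=4), (x=4, y=4), (x=1, y=5), (x=5, y=5), (x=0, y=6), (x=6, y=6), (x=1, y=7), (x=5, y=7), (x=2, y=8), (x=4, y=8)
  Distance 4: (x=3, y=2), (x=2, y=3), (x=4, y=3), (x=1, y=4), (x=5, y=4), (x=0, y=5), (x=6, y=5), (x=7, y=6), (x=0, y=7), (x=6, y=7), (x=1, y=8), (x=5, y=8)
  Distance 5: (x=3, y=1), (x=2, y=2), (x=4, y=2), (x=1, y=3), (x=5, y=3), (x=0, y=4), (x=6, y=4), (x=7, y=5), (x=7, y=7), (x=0, y=8), (x=6, y=8)
  Distance 6: (x=3, y=0), (x=2, y=1), (x=4, y=1), (x=1, y=2), (x=5, y=2), (x=0, y=3), (x=6, y=3), (x=7, y=4), (x=7, y=8)
  Distance 7: (x=2, y=0), (x=4, y=0), (x=1, y=1), (x=5, y=1), (x=0, y=2), (x=6, y=2), (x=7, y=3)
  Distance 8: (x=1, y=0), (x=5, y=0), (x=0, y=1), (x=6, y=1), (x=7, y=2)
  Distance 9: (x=0, y=0), (x=6, y=0), (x=7, y=1)
  Distance 10: (x=7, y=0)
Total reachable: 72 (grid has 72 open cells total)

Answer: Reachable cells: 72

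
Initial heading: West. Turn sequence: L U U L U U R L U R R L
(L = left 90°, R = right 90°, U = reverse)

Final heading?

Start: West
  L (left (90° counter-clockwise)) -> South
  U (U-turn (180°)) -> North
  U (U-turn (180°)) -> South
  L (left (90° counter-clockwise)) -> East
  U (U-turn (180°)) -> West
  U (U-turn (180°)) -> East
  R (right (90° clockwise)) -> South
  L (left (90° counter-clockwise)) -> East
  U (U-turn (180°)) -> West
  R (right (90° clockwise)) -> North
  R (right (90° clockwise)) -> East
  L (left (90° counter-clockwise)) -> North
Final: North

Answer: Final heading: North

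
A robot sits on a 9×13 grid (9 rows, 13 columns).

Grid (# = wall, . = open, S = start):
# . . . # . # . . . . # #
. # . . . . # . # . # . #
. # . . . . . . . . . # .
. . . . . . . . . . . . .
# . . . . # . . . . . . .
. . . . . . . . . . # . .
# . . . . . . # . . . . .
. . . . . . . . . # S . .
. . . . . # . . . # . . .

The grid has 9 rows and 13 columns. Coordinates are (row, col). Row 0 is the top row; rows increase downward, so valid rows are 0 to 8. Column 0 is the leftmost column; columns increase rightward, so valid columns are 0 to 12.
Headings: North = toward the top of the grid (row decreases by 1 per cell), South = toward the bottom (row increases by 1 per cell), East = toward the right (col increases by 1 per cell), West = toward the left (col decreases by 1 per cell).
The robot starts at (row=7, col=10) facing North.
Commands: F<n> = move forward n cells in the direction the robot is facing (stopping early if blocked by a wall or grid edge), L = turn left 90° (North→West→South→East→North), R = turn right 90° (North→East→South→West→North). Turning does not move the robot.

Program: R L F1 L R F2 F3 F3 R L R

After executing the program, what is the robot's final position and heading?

Start: (row=7, col=10), facing North
  R: turn right, now facing East
  L: turn left, now facing North
  F1: move forward 1, now at (row=6, col=10)
  L: turn left, now facing West
  R: turn right, now facing North
  F2: move forward 0/2 (blocked), now at (row=6, col=10)
  F3: move forward 0/3 (blocked), now at (row=6, col=10)
  F3: move forward 0/3 (blocked), now at (row=6, col=10)
  R: turn right, now facing East
  L: turn left, now facing North
  R: turn right, now facing East
Final: (row=6, col=10), facing East

Answer: Final position: (row=6, col=10), facing East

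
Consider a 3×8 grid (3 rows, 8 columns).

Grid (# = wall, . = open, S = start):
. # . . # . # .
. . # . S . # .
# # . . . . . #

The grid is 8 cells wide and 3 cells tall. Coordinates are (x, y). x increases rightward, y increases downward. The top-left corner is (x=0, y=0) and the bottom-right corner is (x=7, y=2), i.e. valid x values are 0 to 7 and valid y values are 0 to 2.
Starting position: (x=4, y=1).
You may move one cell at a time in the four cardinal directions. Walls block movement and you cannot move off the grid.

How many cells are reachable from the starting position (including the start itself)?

BFS flood-fill from (x=4, y=1):
  Distance 0: (x=4, y=1)
  Distance 1: (x=3, y=1), (x=5, y=1), (x=4, y=2)
  Distance 2: (x=3, y=0), (x=5, y=0), (x=3, y=2), (x=5, y=2)
  Distance 3: (x=2, y=0), (x=2, y=2), (x=6, y=2)
Total reachable: 11 (grid has 16 open cells total)

Answer: Reachable cells: 11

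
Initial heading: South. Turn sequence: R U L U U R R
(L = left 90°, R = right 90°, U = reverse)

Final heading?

Start: South
  R (right (90° clockwise)) -> West
  U (U-turn (180°)) -> East
  L (left (90° counter-clockwise)) -> North
  U (U-turn (180°)) -> South
  U (U-turn (180°)) -> North
  R (right (90° clockwise)) -> East
  R (right (90° clockwise)) -> South
Final: South

Answer: Final heading: South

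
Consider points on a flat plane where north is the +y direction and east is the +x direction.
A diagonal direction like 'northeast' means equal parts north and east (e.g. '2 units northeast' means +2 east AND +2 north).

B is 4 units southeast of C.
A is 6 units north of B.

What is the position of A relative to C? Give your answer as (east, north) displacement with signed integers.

Place C at the origin (east=0, north=0).
  B is 4 units southeast of C: delta (east=+4, north=-4); B at (east=4, north=-4).
  A is 6 units north of B: delta (east=+0, north=+6); A at (east=4, north=2).
Therefore A relative to C: (east=4, north=2).

Answer: A is at (east=4, north=2) relative to C.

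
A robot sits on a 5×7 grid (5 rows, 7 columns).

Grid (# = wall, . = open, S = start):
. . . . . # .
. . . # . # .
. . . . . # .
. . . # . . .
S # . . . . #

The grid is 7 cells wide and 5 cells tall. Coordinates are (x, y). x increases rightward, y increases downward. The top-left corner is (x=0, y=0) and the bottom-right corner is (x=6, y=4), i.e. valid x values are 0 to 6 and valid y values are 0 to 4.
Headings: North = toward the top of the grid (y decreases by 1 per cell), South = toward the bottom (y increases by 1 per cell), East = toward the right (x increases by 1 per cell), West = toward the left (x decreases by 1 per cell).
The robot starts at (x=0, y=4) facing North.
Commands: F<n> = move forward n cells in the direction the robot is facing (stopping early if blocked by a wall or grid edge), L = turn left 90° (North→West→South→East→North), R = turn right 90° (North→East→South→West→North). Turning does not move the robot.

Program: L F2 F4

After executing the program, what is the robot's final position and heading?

Answer: Final position: (x=0, y=4), facing West

Derivation:
Start: (x=0, y=4), facing North
  L: turn left, now facing West
  F2: move forward 0/2 (blocked), now at (x=0, y=4)
  F4: move forward 0/4 (blocked), now at (x=0, y=4)
Final: (x=0, y=4), facing West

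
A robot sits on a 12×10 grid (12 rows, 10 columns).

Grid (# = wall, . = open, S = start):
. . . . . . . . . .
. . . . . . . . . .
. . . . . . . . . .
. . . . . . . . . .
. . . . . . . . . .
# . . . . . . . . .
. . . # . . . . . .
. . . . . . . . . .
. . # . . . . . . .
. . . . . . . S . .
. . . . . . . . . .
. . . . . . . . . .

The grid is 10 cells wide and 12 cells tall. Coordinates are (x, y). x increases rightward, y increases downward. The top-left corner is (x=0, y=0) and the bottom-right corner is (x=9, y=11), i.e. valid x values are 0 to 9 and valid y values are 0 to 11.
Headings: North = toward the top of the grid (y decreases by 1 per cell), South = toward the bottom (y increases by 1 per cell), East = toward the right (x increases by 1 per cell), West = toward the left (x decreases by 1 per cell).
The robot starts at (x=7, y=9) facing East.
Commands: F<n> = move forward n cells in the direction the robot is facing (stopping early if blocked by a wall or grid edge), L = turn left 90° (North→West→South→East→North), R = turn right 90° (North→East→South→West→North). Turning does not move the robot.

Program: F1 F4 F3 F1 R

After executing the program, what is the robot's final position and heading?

Start: (x=7, y=9), facing East
  F1: move forward 1, now at (x=8, y=9)
  F4: move forward 1/4 (blocked), now at (x=9, y=9)
  F3: move forward 0/3 (blocked), now at (x=9, y=9)
  F1: move forward 0/1 (blocked), now at (x=9, y=9)
  R: turn right, now facing South
Final: (x=9, y=9), facing South

Answer: Final position: (x=9, y=9), facing South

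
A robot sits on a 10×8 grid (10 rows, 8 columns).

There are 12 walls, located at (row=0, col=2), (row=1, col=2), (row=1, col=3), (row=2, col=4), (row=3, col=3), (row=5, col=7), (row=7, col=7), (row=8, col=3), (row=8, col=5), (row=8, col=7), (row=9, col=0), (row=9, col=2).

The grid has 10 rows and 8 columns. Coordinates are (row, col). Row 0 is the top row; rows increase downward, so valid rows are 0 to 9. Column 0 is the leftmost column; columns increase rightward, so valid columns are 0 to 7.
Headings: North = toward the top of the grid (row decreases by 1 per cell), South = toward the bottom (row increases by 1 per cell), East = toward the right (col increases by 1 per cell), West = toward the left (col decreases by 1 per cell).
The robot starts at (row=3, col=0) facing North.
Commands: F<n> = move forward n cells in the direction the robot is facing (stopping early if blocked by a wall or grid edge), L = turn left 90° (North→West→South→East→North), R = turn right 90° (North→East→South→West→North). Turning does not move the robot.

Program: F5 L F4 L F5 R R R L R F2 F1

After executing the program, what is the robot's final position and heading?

Start: (row=3, col=0), facing North
  F5: move forward 3/5 (blocked), now at (row=0, col=0)
  L: turn left, now facing West
  F4: move forward 0/4 (blocked), now at (row=0, col=0)
  L: turn left, now facing South
  F5: move forward 5, now at (row=5, col=0)
  R: turn right, now facing West
  R: turn right, now facing North
  R: turn right, now facing East
  L: turn left, now facing North
  R: turn right, now facing East
  F2: move forward 2, now at (row=5, col=2)
  F1: move forward 1, now at (row=5, col=3)
Final: (row=5, col=3), facing East

Answer: Final position: (row=5, col=3), facing East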